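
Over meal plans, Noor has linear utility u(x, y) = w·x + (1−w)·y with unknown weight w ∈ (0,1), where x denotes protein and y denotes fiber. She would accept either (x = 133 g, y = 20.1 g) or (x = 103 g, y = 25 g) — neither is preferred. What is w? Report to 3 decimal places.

w = 0.140

Indifference: w·133 + (1−w)·20.1 = w·103 + (1−w)·25.
Collecting terms: w·30 = (1−w)·4.9.
So w/(1−w) = 4.9/30 = 0.1633, giving w = 4.9/(30+4.9) = 0.140.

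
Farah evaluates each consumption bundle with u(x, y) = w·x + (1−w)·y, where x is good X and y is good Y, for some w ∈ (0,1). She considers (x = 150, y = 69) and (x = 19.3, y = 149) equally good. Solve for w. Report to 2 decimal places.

w = 0.38

Indifference: w·150 + (1−w)·69 = w·19.3 + (1−w)·149.
w·(150−19.3) = (1−w)·(149−69), i.e. w·130.7 = (1−w)·80.
The marginal rate of substitution is 80/130.7, so w = 80/(130.7+80) = 0.38.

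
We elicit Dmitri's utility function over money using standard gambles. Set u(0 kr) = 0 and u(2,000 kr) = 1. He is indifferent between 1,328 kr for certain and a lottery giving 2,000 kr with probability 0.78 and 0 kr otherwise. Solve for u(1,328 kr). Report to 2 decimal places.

The indifference gives u(1,328 kr) = 0.78·u(2,000 kr) + 0.22·u(0 kr) = 0.78·1 + 0.22·0 = 0.78.

0.78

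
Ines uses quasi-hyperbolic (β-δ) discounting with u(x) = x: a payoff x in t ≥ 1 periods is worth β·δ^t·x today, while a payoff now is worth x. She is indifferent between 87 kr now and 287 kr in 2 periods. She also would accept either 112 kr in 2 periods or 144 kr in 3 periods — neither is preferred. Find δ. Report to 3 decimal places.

From the later pair, β·δ^2·112 = β·δ^3·144; dividing through, δ = 112/144 = 0.77778.

δ ≈ 0.778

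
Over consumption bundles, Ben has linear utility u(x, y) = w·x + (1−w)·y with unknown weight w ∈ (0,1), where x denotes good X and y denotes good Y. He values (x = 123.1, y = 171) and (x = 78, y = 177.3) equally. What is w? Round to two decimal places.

w = 0.12

Equating utilities: w·123.1 + (1−w)·171 = w·78 + (1−w)·177.3.
w·(123.1−78) = (1−w)·(177.3−171), i.e. w·45.1 = (1−w)·6.3.
So w/(1−w) = 6.3/45.1 = 0.1397, giving w = 6.3/(45.1+6.3) = 0.12.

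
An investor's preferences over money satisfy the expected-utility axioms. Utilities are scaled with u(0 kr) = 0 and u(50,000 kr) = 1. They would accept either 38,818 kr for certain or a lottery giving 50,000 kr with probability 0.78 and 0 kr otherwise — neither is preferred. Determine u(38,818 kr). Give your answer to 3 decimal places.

0.780

u(38,818 kr) equals the lottery's expected utility: 0.78·1 + 0.22·0 = 0.78.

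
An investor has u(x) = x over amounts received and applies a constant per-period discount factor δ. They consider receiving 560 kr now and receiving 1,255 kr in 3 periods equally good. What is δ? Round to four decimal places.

The payoff in 3 periods is discounted by δ^3, so u(560) = δ^3·u(1255) and δ^3 = u(560)/u(1255).
With u(x) = x: δ^3 = 560/1255 = 0.44622.
Hence δ = (0.44622)^(1/3) = 0.764155.

δ ≈ 0.7642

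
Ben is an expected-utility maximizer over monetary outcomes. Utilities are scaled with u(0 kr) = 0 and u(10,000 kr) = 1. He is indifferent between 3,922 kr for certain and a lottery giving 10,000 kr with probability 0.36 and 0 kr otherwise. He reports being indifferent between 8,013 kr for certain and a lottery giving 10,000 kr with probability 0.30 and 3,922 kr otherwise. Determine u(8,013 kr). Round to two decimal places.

The first gamble pins u(3,922 kr): it must equal 0.36·1 + 0.64·0 = 0.36.
Then u(8,013 kr) = 0.30·u(10,000 kr) + 0.70·u(3,922 kr) = 0.30·1.00 + 0.70·0.36 = 0.5520.

0.55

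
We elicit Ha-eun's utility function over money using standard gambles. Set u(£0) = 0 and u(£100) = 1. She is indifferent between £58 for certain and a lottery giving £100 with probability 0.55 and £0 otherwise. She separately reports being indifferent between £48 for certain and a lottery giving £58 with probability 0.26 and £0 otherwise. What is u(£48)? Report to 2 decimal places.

0.14

First, u(£58) = 0.55·u(£100) + 0.45·u(£0) = 0.55.
Chaining: u(£48) = 0.26·0.55 + 0.74·0.00 = 0.1430.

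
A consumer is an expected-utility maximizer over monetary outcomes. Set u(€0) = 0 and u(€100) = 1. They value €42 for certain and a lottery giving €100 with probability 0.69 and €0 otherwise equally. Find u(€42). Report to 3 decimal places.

The indifference gives u(€42) = 0.69·u(€100) + 0.31·u(€0) = 0.69·1 + 0.31·0 = 0.69.

0.690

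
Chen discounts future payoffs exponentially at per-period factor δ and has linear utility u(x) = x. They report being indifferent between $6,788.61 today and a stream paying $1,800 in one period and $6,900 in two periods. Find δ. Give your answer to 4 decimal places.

δ ≈ 0.8700

Present value of the stream is 1800·δ + 6900·δ². Indifference gives 1800δ + 6900δ² = 6788.61.
So 6900δ² + 1800δ − 6788.61 = 0.
By the quadratic formula (taking the positive root), δ = (−1800 + √190605636.00) / 13800 ≈ 0.8700.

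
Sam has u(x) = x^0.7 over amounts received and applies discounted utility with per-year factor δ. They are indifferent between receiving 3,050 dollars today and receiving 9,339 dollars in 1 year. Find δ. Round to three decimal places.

δ ≈ 0.457

Indifference means u(3050) = δ · u(9339), so δ = u(3050)/u(9339).
With u(x) = x^0.7: δ = 3050^0.7/9339^0.7 = (3050/9339)^0.7 = 0.45688.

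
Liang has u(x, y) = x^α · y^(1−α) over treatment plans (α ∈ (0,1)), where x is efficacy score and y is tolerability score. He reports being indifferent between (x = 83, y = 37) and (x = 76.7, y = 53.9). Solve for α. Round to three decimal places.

Set the two utilities equal: 83^α·37^(1−α) = 76.7^α·53.9^(1−α).
(83/76.7)^α = (53.9/37)^(1−α); take logs: α·ln(83/76.7) = (1−α)·ln(53.9/37), i.e. α·0.078939 = (1−α)·0.376213.
So α/(1−α) = (0.376213)/(0.078939) = 4.765870, and α = 4.765870/5.765870 ≈ 0.827.

α ≈ 0.827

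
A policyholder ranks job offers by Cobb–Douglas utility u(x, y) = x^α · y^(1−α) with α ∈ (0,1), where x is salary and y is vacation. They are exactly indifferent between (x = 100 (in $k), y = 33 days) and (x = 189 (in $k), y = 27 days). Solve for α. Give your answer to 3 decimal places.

The Cobb–Douglas utilities coincide, so 100^α·33^(1−α) = 189^α·27^(1−α).
(100/189)^α = (27/33)^(1−α); take logs: α·ln(100/189) = (1−α)·ln(27/33), i.e. α·-0.636577 = (1−α)·-0.200671.
So α/(1−α) = (-0.200671)/(-0.636577) = 0.315234, and α = 0.315234/1.315234 ≈ 0.240.

α ≈ 0.240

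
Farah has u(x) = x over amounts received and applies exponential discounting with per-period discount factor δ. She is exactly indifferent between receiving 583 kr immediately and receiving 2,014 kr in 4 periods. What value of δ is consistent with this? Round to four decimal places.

δ ≈ 0.7335

Indifference means u(583) = δ^4 · u(2014), so δ^4 = u(583)/u(2014).
With u(x) = x: δ^4 = 583/2014 = 0.28947.
Hence δ = (0.28947)^(1/4) = 0.733504.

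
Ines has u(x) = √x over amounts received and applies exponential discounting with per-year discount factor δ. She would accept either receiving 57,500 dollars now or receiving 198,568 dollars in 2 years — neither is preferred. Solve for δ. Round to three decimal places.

δ ≈ 0.734

Indifference means u(57500) = δ^2 · u(198568), so δ^2 = u(57500)/u(198568).
With u(x) = √x: δ^2 = √57500/√198568 = √(57500/198568) = 0.53812.
So δ = 0.53812^(1/2) ≈ 0.734.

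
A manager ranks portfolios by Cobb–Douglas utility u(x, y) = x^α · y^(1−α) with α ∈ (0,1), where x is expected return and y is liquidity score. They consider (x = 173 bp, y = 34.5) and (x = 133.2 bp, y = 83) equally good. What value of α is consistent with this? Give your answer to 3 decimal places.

α ≈ 0.771

The Cobb–Douglas utilities coincide, so 173^α·34.5^(1−α) = 133.2^α·83^(1−α).
(173/133.2)^α = (83/34.5)^(1−α); take logs: α·ln(173/133.2) = (1−α)·ln(83/34.5), i.e. α·0.261440 = (1−α)·0.877881.
With A = 0.261440 and B = 0.877881: α·A = (1−α)·B, so α = B/(A+B) = 0.877881/1.139321 ≈ 0.771.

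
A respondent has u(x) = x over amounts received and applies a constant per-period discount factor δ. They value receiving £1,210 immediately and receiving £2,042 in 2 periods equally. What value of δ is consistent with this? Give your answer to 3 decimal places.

Indifference means u(1210) = δ^2 · u(2042), so δ^2 = u(1210)/u(2042).
With u(x) = x: δ^2 = 1210/2042 = 0.59256.
Hence δ = (0.59256)^(1/2) = 0.76978.

δ ≈ 0.770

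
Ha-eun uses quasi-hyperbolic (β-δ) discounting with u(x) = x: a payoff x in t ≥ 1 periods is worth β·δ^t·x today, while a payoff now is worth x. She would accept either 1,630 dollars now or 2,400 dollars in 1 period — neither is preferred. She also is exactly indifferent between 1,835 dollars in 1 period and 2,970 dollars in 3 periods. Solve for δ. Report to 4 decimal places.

δ ≈ 0.7860

The second indifference involves only future payoffs, so β cancels: β·δ^1·1835 = β·δ^3·2970, giving δ^2 = 1835/2970 = 0.61785, so δ = 0.78603.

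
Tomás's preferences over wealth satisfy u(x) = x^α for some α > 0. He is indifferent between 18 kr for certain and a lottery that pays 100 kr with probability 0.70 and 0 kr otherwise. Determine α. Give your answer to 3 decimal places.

α ≈ 0.208

Since u(0) = 0, the lottery's EU is 0.70·100^α.
Equating: 18^α = 0.70·100^α, i.e. 0.1800^α = 0.70.
Take logs: α = ln 0.70 / ln(18/100) ≈ 0.20800.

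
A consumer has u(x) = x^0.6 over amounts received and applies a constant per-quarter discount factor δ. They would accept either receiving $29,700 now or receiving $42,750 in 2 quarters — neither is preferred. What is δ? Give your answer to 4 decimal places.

δ ≈ 0.8965

The payoff in 2 quarters is discounted by δ^2, so u(29700) = δ^2·u(42750) and δ^2 = u(29700)/u(42750).
With u(x) = x^0.6: δ^2 = 29700^0.6/42750^0.6 = (29700/42750)^0.6 = 0.80370.
Hence δ = (0.80370)^(1/2) = 0.896491.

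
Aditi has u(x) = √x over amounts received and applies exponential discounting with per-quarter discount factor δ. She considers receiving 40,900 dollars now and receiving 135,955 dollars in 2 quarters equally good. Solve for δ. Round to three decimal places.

δ ≈ 0.741

Indifference means u(40900) = δ^2 · u(135955), so δ^2 = u(40900)/u(135955).
Since u(x) = √x, δ^2 = √(40900/135955) = 0.54848.
So δ = 0.54848^(1/2) ≈ 0.741.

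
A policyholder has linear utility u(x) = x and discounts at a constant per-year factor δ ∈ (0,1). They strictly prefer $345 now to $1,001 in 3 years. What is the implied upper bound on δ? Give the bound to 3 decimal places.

δ < 0.701

Comparing present values: 345 > δ^3·1001.
Hence δ^3 < 345/1001 = 0.34466, and x ↦ x^(1/3) is increasing on (0,∞).
δ < 0.34466^(1/3) = 0.701.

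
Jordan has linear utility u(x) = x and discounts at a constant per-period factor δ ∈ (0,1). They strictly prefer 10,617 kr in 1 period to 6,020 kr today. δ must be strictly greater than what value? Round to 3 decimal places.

Under u(x) = x this choice says 6020 < δ·10617.
Dividing through by 10617 gives δ > 0.56702.

δ > 0.567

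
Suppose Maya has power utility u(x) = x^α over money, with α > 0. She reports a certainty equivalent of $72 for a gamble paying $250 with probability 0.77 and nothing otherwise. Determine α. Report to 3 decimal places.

α ≈ 0.210

EU(lottery) = 0.77·250^α + 0.23·0 = 0.77·250^α.
Setting u(72) equal to that: 72^α = 0.77·250^α ⇒ (72/250)^α = 0.77.
α = ln(0.77) / ln(72/250) = -0.261365/-1.244795 ≈ 0.210.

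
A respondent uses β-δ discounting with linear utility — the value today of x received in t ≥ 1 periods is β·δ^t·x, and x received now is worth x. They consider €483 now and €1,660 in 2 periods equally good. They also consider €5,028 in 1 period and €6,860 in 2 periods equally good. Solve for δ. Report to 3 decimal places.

Both payoffs in the second observation are in the future, so β drops out: δ^1·5028 = δ^2·6860 ⇒ δ = 5028/6860 = 0.73294.

δ ≈ 0.733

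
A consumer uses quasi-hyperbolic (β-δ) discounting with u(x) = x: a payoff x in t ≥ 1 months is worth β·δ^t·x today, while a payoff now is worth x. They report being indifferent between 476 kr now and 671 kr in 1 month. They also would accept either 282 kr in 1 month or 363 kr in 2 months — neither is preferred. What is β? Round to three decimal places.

The second indifference involves only future payoffs, so β cancels: β·δ^1·282 = β·δ^2·363, giving δ = 282/363 = 0.77686.
The first indifference: 476 = β·δ·671, so β = 476/(δ·671) = 476/(0.77686·671) ≈ 0.913.

β ≈ 0.913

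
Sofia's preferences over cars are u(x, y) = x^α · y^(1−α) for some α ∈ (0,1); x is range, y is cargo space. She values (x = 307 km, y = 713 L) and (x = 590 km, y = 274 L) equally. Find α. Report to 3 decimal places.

α ≈ 0.594

The Cobb–Douglas utilities coincide, so 307^α·713^(1−α) = 590^α·274^(1−α).
(307/590)^α = (274/713)^(1−α); take logs: α·ln(307/590) = (1−α)·ln(274/713), i.e. α·-0.653275 = (1−α)·-0.956353.
With A = -0.653275 and B = -0.956353: α·A = (1−α)·B, so α = B/(A+B) = -0.956353/-1.609628 ≈ 0.594.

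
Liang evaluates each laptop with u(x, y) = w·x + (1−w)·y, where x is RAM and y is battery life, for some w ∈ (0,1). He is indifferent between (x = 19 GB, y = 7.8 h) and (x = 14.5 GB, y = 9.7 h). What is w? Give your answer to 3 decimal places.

Equating utilities: w·19 + (1−w)·7.8 = w·14.5 + (1−w)·9.7.
Collecting terms: w·4.5 = (1−w)·1.9.
The marginal rate of substitution is 1.9/4.5, so w = 1.9/(4.5+1.9) = 0.297.

w = 0.297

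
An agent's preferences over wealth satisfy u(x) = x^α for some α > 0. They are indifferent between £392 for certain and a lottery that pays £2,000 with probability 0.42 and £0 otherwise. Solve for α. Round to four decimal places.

Since u(0) = 0, the lottery's EU is 0.42·2000^α.
Equating: 392^α = 0.42·2000^α, i.e. 0.1960^α = 0.42.
Take logs: α = ln 0.42 / ln(392/2000) ≈ 0.532326.

α ≈ 0.5323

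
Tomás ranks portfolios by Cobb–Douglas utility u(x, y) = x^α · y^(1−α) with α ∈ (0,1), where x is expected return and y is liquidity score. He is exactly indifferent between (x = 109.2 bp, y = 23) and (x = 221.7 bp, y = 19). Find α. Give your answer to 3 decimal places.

The Cobb–Douglas utilities coincide, so 109.2^α·23^(1−α) = 221.7^α·19^(1−α).
(109.2/221.7)^α = (19/23)^(1−α); take logs: α·ln(109.2/221.7) = (1−α)·ln(19/23), i.e. α·-0.708144 = (1−α)·-0.191055.
Thus α·(-0.899199) = -0.191055, so α = -0.191055/-0.899199 ≈ 0.212.

α ≈ 0.212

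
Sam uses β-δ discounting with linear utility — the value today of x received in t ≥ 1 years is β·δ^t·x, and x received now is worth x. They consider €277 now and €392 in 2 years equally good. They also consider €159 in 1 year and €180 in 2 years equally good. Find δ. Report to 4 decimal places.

From the later pair, β·δ^1·159 = β·δ^2·180; dividing through, δ = 159/180 = 0.88333.

δ ≈ 0.8833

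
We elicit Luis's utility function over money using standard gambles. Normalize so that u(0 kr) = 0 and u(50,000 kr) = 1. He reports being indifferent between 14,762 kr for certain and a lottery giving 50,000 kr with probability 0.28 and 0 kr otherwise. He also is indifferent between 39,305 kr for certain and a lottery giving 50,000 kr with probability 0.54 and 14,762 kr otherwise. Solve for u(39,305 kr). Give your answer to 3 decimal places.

0.669

The first gamble pins u(14,762 kr): it must equal 0.28·1 + 0.72·0 = 0.28.
Chaining: u(39,305 kr) = 0.54·1.00 + 0.46·0.28 = 0.6688.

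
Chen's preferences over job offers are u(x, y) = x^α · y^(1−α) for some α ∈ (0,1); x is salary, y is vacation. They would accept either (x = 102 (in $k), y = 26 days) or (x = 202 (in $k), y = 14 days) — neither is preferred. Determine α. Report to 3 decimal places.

Indifference: 102^α · 26^(1−α) = 202^α · 14^(1−α).
(102/202)^α = (14/26)^(1−α); take logs: α·ln(102/202) = (1−α)·ln(14/26), i.e. α·-0.683295 = (1−α)·-0.619039.
So α/(1−α) = (-0.619039)/(-0.683295) = 0.905962, and α = 0.905962/1.905962 ≈ 0.475.

α ≈ 0.475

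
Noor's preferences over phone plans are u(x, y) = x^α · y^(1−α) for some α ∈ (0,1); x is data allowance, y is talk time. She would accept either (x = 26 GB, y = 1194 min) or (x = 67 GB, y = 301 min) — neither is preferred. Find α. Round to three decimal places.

Set the two utilities equal: 26^α·1194^(1−α) = 67^α·301^(1−α).
Rearrange to (26/67)^α = (301/1194)^(1−α) and take logs: α·-0.946596 = (1−α)·-1.377954.
Thus α·(-2.324550) = -1.377954, so α = -1.377954/-2.324550 ≈ 0.593.

α ≈ 0.593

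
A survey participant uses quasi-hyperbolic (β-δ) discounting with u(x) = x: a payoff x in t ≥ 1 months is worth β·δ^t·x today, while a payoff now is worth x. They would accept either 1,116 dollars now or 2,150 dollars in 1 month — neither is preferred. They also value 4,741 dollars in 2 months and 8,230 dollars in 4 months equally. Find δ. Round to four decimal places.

δ ≈ 0.7590

From the later pair, β·δ^2·4741 = β·δ^4·8230; dividing through, δ^2 = 4741/8230 = 0.57606, so δ = 0.75899.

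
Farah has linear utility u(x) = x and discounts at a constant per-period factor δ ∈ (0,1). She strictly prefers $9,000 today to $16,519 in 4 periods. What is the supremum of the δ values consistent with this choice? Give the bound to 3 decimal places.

Comparing present values: 9000 > δ^4·16519.
So δ^4 < 9000/16519 = 0.54483; taking the 4th root of both positive sides preserves the inequality.
δ < (9000/16519)^(1/4) ≈ 0.859.

δ < 0.859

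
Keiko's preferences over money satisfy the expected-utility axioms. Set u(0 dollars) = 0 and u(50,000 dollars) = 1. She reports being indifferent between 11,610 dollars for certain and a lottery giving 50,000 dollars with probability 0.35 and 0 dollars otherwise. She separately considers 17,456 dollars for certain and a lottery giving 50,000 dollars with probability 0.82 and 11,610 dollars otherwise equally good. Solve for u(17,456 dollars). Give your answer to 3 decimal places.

0.883

First, u(11,610 dollars) = 0.35·u(50,000 dollars) + 0.65·u(0 dollars) = 0.35.
The second indifference gives u(17,456 dollars) = 0.82·u(50,000 dollars) + 0.18·u(11,610 dollars) = 0.82·1.00 + 0.18·0.35 = 0.8830.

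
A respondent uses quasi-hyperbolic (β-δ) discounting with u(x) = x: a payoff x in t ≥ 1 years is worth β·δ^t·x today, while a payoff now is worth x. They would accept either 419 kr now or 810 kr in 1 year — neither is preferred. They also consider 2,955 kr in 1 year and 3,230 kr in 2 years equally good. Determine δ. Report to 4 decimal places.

Both payoffs in the second observation are in the future, so β drops out: δ^1·2955 = δ^2·3230 ⇒ δ = 2955/3230 = 0.91486.

δ ≈ 0.9149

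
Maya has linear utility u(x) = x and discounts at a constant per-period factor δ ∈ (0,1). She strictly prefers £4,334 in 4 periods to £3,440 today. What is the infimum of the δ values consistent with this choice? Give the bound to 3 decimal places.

Comparing present values: 3440 < δ^4·4334.
Dividing by 4334: δ^4 > 0.79372. Both sides are positive, so the 4th root keeps the direction.
δ > 0.79372^(1/4) = 0.944.

δ > 0.944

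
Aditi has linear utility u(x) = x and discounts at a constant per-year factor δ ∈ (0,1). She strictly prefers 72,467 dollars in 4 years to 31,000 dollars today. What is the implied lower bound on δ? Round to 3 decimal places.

δ > 0.809

Under u(x) = x this choice says 31000 < δ^4·72467.
Dividing by 72467: δ^4 > 0.42778. Both sides are positive, so the 4th root keeps the direction.
δ > (31000/72467)^(1/4) ≈ 0.809.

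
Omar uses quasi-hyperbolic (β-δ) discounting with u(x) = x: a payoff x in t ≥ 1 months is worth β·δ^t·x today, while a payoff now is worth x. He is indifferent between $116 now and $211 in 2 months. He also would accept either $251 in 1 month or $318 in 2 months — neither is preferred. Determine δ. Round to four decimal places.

δ ≈ 0.7893

The second indifference involves only future payoffs, so β cancels: β·δ^1·251 = β·δ^2·318, giving δ = 251/318 = 0.78931.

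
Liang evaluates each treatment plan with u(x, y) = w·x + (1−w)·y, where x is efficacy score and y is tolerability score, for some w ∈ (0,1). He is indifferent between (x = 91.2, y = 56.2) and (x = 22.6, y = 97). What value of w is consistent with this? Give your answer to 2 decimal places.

Equating utilities: w·91.2 + (1−w)·56.2 = w·22.6 + (1−w)·97.
Rearranging, 68.6·w − 40.8·(1−w) = 0.
The marginal rate of substitution is 40.8/68.6, so w = 40.8/(68.6+40.8) = 0.37.

w = 0.37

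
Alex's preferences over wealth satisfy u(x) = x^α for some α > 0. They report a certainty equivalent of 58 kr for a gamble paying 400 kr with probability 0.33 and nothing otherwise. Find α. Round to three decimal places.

α ≈ 0.574

EU(lottery) = 0.33·400^α + 0.67·0 = 0.33·400^α.
Setting u(58) equal to that: 58^α = 0.33·400^α ⇒ (58/400)^α = 0.33.
Taking logs: α·ln(58/400) = ln(0.33), so α = -1.108663 / -1.931022 ≈ 0.574.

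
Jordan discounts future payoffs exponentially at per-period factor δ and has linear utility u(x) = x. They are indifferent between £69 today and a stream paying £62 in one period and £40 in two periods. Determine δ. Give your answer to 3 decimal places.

Equating present values: 69 = 62δ + 40δ².
So 40δ² + 62δ − 69 = 0.
δ = (−62 + √(62² + 4·40·69)) / (2·40) = (−62 + √14884.00) / 80 ≈ 0.750.

δ ≈ 0.750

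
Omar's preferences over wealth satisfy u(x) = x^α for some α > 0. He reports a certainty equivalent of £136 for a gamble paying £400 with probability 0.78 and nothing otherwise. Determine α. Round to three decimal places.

Since u(0) = 0, the lottery's EU is 0.78·400^α.
Equating: 136^α = 0.78·400^α, i.e. 0.3400^α = 0.78.
α = ln(0.78) / ln(136/400) = -0.248461/-1.078810 ≈ 0.230.

α ≈ 0.230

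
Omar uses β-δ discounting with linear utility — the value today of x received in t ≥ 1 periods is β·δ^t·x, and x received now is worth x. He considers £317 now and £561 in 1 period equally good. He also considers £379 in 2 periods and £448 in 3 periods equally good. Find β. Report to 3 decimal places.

Both payoffs in the second observation are in the future, so β drops out: δ^2·379 = δ^3·448 ⇒ δ = 379/448 = 0.84598.
The first indifference: 317 = β·δ·561, so β = 317/(δ·561) = 317/(0.84598·561) ≈ 0.668.

β ≈ 0.668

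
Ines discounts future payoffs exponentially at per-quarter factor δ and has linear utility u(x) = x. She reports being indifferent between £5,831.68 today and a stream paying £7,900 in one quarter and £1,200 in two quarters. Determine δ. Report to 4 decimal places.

The stream is worth 7900δ + 1200δ² today, so 7900δ + 1200δ² = 5831.68.
So 1200δ² + 7900δ − 5831.68 = 0.
δ = (−7900 + √(7900² + 4·1200·5831.68)) / (2·1200) = (−7900 + √90402064.00) / 2400 ≈ 0.6700.

δ ≈ 0.6700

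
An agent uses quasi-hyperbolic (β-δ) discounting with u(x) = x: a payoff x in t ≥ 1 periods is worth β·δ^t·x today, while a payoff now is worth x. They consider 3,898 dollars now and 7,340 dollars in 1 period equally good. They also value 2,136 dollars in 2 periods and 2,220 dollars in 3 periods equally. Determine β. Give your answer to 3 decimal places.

β ≈ 0.552

From the later pair, β·δ^2·2136 = β·δ^3·2220; dividing through, δ = 2136/2220 = 0.96216.
Substituting δ into 3898 = β·δ·7340: β = 3898/(7062.270) ≈ 0.552.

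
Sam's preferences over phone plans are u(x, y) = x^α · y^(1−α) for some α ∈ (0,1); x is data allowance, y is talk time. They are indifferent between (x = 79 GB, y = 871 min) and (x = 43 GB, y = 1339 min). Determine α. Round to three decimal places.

α ≈ 0.414

Indifference: 79^α · 871^(1−α) = 43^α · 1339^(1−α).
(79/43)^α = (1339/871)^(1−α); take logs: α·ln(79/43) = (1−α)·ln(1339/871), i.e. α·0.608248 = (1−α)·0.430036.
With A = 0.608248 and B = 0.430036: α·A = (1−α)·B, so α = B/(A+B) = 0.430036/1.038284 ≈ 0.414.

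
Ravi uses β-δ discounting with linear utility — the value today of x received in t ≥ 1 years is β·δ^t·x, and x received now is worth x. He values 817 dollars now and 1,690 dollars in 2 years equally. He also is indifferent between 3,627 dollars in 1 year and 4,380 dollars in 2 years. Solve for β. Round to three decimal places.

β ≈ 0.705

Both payoffs in the second observation are in the future, so β drops out: δ^1·3627 = δ^2·4380 ⇒ δ = 3627/4380 = 0.82808.
Now use the now-vs-future pair: 817 = β·δ^2·1690 gives β = 817/(0.68572·1690) ≈ 0.705.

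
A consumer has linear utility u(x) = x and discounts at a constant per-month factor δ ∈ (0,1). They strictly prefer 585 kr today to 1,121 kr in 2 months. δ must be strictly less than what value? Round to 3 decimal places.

δ < 0.722

The preference means 585 > δ^2·1121.
So δ^2 < 585/1121 = 0.52186; taking the square root of both positive sides preserves the inequality.
δ < 0.52186^(1/2) = 0.722.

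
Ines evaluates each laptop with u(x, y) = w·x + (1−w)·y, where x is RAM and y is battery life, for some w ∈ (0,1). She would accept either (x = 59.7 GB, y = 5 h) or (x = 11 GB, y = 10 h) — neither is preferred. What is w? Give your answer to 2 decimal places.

Indifference: w·59.7 + (1−w)·5 = w·11 + (1−w)·10.
Rearranging, 48.7·w − 5·(1−w) = 0.
Hence w = 5/(48.7+5) = 5/53.7 = 0.09.

w = 0.09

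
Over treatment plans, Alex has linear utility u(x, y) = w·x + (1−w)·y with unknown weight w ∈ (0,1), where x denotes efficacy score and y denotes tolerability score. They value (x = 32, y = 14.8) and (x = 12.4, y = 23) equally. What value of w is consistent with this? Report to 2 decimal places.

Equating utilities: w·32 + (1−w)·14.8 = w·12.4 + (1−w)·23.
w·(32−12.4) = (1−w)·(23−14.8), i.e. w·19.6 = (1−w)·8.2.
The marginal rate of substitution is 8.2/19.6, so w = 8.2/(19.6+8.2) = 0.29.

w = 0.29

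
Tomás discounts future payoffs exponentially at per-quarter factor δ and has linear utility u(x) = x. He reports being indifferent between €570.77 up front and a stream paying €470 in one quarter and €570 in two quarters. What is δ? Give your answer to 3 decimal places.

The stream is worth 470δ + 570δ² today, so 470δ + 570δ² = 570.77.
So 570δ² + 470δ − 570.77 = 0.
δ = (−470 + √(470² + 4·570·570.77)) / (2·570) = (−470 + √1522255.60) / 1140 ≈ 0.670.

δ ≈ 0.670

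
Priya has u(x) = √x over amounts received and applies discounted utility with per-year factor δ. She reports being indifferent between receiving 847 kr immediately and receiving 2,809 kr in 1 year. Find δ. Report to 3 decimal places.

δ ≈ 0.549

Indifference means u(847) = δ · u(2809), so δ = u(847)/u(2809).
With u(x) = √x: δ = √847/√2809 = √(847/2809) = 0.54912.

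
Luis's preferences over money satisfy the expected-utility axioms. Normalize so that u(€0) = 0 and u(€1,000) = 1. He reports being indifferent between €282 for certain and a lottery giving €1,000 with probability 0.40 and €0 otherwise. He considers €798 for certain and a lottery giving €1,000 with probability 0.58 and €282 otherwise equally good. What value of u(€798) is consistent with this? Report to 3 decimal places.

0.748

First, u(€282) = 0.40·u(€1,000) + 0.60·u(€0) = 0.40.
Chaining: u(€798) = 0.58·1.00 + 0.42·0.40 = 0.7480.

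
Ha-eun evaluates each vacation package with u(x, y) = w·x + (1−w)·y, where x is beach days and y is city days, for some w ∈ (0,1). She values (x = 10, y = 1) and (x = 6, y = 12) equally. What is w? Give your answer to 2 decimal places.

w = 0.73

Equating utilities: w·10 + (1−w)·1 = w·6 + (1−w)·12.
Rearranging, 4·w − 11·(1−w) = 0.
The marginal rate of substitution is 11/4, so w = 11/(4+11) = 0.73.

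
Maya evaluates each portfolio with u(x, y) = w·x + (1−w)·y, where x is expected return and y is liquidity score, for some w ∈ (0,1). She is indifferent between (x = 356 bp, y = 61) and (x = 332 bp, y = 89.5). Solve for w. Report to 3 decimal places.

Equating utilities: w·356 + (1−w)·61 = w·332 + (1−w)·89.5.
w·(356−332) = (1−w)·(89.5−61), i.e. w·24 = (1−w)·28.5.
The marginal rate of substitution is 28.5/24, so w = 28.5/(24+28.5) = 0.543.

w = 0.543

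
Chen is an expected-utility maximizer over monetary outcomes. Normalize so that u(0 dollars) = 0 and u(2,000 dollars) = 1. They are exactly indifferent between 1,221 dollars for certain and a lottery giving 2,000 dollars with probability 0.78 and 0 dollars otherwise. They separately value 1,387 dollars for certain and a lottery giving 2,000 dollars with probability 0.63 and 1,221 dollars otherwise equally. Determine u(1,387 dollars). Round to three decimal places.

0.919

The first gamble pins u(1,221 dollars): it must equal 0.78·1 + 0.22·0 = 0.78.
The second indifference gives u(1,387 dollars) = 0.63·u(2,000 dollars) + 0.37·u(1,221 dollars) = 0.63·1.00 + 0.37·0.78 = 0.9186.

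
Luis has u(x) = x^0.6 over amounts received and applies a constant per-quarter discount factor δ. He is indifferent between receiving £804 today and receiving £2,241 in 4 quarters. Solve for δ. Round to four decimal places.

Indifference means u(804) = δ^4 · u(2241), so δ^4 = u(804)/u(2241).
With u(x) = x^0.6: δ^4 = 804^0.6/2241^0.6 = (804/2241)^0.6 = 0.54062.
Taking the 4th root: δ = 0.54062^(1/4) ≈ 0.8575.

δ ≈ 0.8575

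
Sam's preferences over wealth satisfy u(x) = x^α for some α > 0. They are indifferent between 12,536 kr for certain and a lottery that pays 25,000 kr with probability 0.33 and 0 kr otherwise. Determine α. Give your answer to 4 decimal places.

α ≈ 1.6061

Since u(0) = 0, the lottery's EU is 0.33·25000^α.
Indifference: 12536^α = 0.33·25000^α, so (12536/25000)^α = 0.33.
α = ln(0.33) / ln(12536/25000) = -1.1086626/-0.6902713 ≈ 1.6061.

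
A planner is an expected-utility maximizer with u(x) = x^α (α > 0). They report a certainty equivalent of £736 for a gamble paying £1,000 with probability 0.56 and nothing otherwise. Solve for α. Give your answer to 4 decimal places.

Since u(0) = 0, the lottery's EU is 0.56·1000^α.
Setting u(736) equal to that: 736^α = 0.56·1000^α ⇒ (736/1000)^α = 0.56.
Taking logs: α·ln(736/1000) = ln(0.56), so α = -0.5798185 / -0.3065252 ≈ 1.8916.

α ≈ 1.8916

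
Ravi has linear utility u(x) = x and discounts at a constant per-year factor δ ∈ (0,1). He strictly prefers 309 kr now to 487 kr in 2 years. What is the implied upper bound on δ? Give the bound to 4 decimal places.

The preference means 309 > δ^2·487.
So δ^2 < 309/487 = 0.63450; taking the square root of both positive sides preserves the inequality.
δ < 0.63450^(1/2) = 0.7966.

δ < 0.7966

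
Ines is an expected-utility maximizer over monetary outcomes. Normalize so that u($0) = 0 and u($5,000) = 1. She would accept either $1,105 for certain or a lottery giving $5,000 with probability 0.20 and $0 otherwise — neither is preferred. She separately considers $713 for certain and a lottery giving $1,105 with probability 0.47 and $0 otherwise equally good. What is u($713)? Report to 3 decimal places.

0.094

First, u($1,105) = 0.20·u($5,000) + 0.80·u($0) = 0.20.
Then u($713) = 0.47·u($1,105) + 0.53·u($0) = 0.47·0.20 + 0.53·0.00 = 0.0940.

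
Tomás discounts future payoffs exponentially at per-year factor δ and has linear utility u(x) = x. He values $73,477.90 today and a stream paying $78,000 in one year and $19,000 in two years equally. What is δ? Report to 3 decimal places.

δ ≈ 0.790

The stream is worth 78000δ + 19000δ² today, so 78000δ + 19000δ² = 73477.90.
That is, 19000δ² + 78000δ − 73477.90 = 0, a quadratic in δ.
The positive root is δ = [−78000 + √(78000² + 4·19000·73477.90)] / (2·19000) = (−78000 + 108020.000)/38000 ≈ 0.790.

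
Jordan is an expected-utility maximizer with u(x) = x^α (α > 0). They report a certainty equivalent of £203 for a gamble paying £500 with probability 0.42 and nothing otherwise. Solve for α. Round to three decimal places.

α ≈ 0.962

EU(lottery) = 0.42·500^α + 0.58·0 = 0.42·500^α.
Indifference: 203^α = 0.42·500^α, so (203/500)^α = 0.42.
Take logs: α = ln 0.42 / ln(203/500) ≈ 0.96239.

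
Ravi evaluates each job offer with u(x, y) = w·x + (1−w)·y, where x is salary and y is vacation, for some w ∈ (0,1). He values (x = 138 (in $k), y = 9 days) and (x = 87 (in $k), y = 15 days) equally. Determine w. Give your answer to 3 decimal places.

w = 0.105

u(138,9) = u(87,15) means w·138 + (1−w)·9 = w·87 + (1−w)·15.
Collecting terms: w·51 = (1−w)·6.
Hence w = 6/(51+6) = 6/57 = 0.105.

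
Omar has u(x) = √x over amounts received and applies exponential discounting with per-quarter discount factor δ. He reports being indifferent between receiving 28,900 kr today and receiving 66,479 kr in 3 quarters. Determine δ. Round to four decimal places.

Equating discounted utilities: u(28900) = δ^3·u(66479) ⇒ δ^3 = u(28900)/u(66479).
Since u(x) = √x, δ^3 = √(28900/66479) = 0.65934.
Taking the cube root: δ = 0.65934^(1/3) ≈ 0.8704.

δ ≈ 0.8704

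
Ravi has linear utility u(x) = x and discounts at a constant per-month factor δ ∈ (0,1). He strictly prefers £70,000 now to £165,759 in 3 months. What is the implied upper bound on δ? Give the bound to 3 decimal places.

δ < 0.750

Comparing present values: 70000 > δ^3·165759.
Hence δ^3 < 70000/165759 = 0.42230, and x ↦ x^(1/3) is increasing on (0,∞).
δ < 0.42230^(1/3) = 0.750.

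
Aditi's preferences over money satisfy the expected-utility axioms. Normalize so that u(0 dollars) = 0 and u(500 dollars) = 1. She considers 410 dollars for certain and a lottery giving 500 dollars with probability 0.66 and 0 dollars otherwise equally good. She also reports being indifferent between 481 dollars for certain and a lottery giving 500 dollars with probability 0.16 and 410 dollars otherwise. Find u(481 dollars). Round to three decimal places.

0.714

From the first indifference, u(410 dollars) = 0.66·u(500 dollars) + 0.34·u(0 dollars) = 0.66·1 + 0.34·0 = 0.66.
Then u(481 dollars) = 0.16·u(500 dollars) + 0.84·u(410 dollars) = 0.16·1.00 + 0.84·0.66 = 0.7144.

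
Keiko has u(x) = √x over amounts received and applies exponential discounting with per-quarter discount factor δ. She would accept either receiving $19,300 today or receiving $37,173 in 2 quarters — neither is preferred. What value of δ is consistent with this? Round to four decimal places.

δ ≈ 0.8489

The payoff in 2 quarters is discounted by δ^2, so u(19300) = δ^2·u(37173) and δ^2 = u(19300)/u(37173).
With u(x) = √x: δ^2 = √19300/√37173 = √(19300/37173) = 0.72055.
Taking the square root: δ = 0.72055^(1/2) ≈ 0.8489.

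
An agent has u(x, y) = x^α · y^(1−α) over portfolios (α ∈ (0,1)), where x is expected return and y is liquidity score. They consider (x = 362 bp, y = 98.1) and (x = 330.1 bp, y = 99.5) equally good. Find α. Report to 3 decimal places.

Indifference: 362^α · 98.1^(1−α) = 330.1^α · 99.5^(1−α).
Taking logs: α·ln 362 + (1−α)·ln 98.1 = α·ln 330.1 + (1−α)·ln 99.5, i.e. α·0.092249 = (1−α)·0.014170.
So α/(1−α) = (0.014170)/(0.092249) = 0.153606, and α = 0.153606/1.153606 ≈ 0.133.

α ≈ 0.133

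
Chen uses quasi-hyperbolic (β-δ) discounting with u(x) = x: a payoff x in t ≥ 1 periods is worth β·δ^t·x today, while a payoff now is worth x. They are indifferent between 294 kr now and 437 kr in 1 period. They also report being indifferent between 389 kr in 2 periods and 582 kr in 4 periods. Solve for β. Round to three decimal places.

From the later pair, β·δ^2·389 = β·δ^4·582; dividing through, δ^2 = 389/582 = 0.66838, so δ = 0.81755.
The first indifference: 294 = β·δ·437, so β = 294/(δ·437) = 294/(0.81755·437) ≈ 0.823.

β ≈ 0.823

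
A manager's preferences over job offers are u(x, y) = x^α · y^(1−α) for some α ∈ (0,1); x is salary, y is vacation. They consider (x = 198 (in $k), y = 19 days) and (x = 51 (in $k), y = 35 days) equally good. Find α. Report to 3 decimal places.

α ≈ 0.311

Indifference: 198^α · 19^(1−α) = 51^α · 35^(1−α).
(198/51)^α = (35/19)^(1−α); take logs: α·ln(198/51) = (1−α)·ln(35/19), i.e. α·1.356441 = (1−α)·0.610909.
So α/(1−α) = (0.610909)/(1.356441) = 0.450376, and α = 0.450376/1.450376 ≈ 0.311.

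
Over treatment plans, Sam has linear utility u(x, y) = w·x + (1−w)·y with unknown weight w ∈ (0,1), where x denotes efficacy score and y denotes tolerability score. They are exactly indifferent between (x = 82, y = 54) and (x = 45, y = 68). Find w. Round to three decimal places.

w = 0.275

Equating utilities: w·82 + (1−w)·54 = w·45 + (1−w)·68.
Collecting terms: w·37 = (1−w)·14.
Hence w = 14/(37+14) = 14/51 = 0.275.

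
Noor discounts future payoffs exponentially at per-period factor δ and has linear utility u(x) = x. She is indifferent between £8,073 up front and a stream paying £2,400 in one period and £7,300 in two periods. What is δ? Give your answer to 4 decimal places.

Equating present values: 8073 = 2400δ + 7300δ².
So 7300δ² + 2400δ − 8073 = 0.
δ = (−2400 + √(2400² + 4·7300·8073)) / (2·7300) = (−2400 + √241491600.00) / 14600 ≈ 0.9000.

δ ≈ 0.9000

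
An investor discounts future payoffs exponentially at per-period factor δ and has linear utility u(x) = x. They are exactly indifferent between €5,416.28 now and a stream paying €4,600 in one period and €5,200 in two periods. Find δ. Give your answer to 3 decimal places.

δ ≈ 0.670

The stream is worth 4600δ + 5200δ² today, so 4600δ + 5200δ² = 5416.28.
Rearranged: 5200δ² + 4600δ − 5416.28 = 0.
By the quadratic formula (taking the positive root), δ = (−4600 + √133818624.00) / 10400 ≈ 0.670.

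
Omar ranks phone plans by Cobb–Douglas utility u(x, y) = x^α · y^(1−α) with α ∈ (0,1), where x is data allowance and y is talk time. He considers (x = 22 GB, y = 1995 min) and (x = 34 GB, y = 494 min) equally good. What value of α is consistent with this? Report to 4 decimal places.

α ≈ 0.7623

Set the two utilities equal: 22^α·1995^(1−α) = 34^α·494^(1−α).
Taking logs: α·ln 22 + (1−α)·ln 1995 = α·ln 34 + (1−α)·ln 494, i.e. α·-0.4353181 = (1−α)·-1.3958638.
Thus α·(-1.8311819) = -1.3958638, so α = -1.3958638/-1.8311819 ≈ 0.7623.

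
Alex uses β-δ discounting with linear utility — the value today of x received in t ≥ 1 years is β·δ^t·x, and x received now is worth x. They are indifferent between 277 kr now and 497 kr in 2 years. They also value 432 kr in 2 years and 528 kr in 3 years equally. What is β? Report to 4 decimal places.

β ≈ 0.8326

The second indifference involves only future payoffs, so β cancels: β·δ^2·432 = β·δ^3·528, giving δ = 432/528 = 0.81818.
The first indifference: 277 = β·δ^2·497, so β = 277/(δ^2·497) = 277/(0.66942·497) ≈ 0.8326.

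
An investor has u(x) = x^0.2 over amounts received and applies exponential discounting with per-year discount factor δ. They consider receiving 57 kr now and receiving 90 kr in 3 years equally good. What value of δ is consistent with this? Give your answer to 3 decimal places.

Equating discounted utilities: u(57) = δ^3·u(90) ⇒ δ^3 = u(57)/u(90).
Since u(x) = x^0.2, δ^3 = (57/90)^0.2 = 0.63333^0.2 = 0.91270.
Hence δ = (0.91270)^(1/3) = 0.97001.

δ ≈ 0.970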